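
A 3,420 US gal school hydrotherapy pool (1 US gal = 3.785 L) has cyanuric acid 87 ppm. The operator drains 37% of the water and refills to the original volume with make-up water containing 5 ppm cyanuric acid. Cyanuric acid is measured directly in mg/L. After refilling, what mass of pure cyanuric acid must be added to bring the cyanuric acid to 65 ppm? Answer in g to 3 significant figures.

108 g

Volume: 3,420 US gal × 3.785 L/gal = 12,945 L.
After draining 37% and refilling: 87 × 0.63 + 5 × 0.37 = 56.66 ppm.
Deficit to target: 65 − 56.66 = 8.34 mg/L.
Mass: 8.34 mg/L × 12,945 L = 108 g cyanuric acid.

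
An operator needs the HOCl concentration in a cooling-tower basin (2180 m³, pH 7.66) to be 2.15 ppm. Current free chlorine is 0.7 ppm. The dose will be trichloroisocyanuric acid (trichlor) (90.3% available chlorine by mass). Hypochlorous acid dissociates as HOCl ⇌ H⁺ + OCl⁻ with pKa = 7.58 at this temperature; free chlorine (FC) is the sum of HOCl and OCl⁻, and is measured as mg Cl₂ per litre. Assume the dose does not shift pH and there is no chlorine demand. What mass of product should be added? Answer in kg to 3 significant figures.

9.74 kg

Volume: 2180 m³ = 2,180,000 L.
[OCl⁻]/[HOCl] = 10^(pH − pKa) = 10^(7.66 − 7.58) = 1.202; fraction as HOCl = 1/(1 + 1.202) = 0.4541.
Free chlorine required for 2.15 ppm HOCl: 2.15 / 0.4541 = 4.735 ppm.
FC to add: 4.735 − 0.7 = 4.035 mg/L as Cl₂.
Cl₂ equivalent: 4.035 mg/L × 2,180,000 L = 8796 g.
Product at 90.3% available Cl: 8796 / 0.903 = 9741 g.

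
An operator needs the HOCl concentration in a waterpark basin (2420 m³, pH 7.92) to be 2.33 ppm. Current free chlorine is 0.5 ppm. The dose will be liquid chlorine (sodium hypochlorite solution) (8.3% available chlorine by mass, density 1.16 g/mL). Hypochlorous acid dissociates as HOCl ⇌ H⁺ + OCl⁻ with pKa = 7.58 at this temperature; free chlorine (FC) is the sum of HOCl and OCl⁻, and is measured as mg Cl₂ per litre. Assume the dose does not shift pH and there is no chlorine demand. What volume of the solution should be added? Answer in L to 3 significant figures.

174 L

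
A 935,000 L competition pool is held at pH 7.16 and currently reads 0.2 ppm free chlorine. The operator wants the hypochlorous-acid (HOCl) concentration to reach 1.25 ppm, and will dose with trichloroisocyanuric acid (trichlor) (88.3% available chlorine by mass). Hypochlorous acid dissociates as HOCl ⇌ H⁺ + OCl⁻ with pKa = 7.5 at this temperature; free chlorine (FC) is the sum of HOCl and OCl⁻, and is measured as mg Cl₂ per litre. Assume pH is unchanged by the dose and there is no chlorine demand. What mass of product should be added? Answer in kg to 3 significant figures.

1.72 kg

[OCl⁻]/[HOCl] = 10^(pH − pKa) = 10^(7.16 − 7.5) = 0.4571; fraction as HOCl = 1/(1 + 0.4571) = 0.6863.
Free chlorine required for 1.25 ppm HOCl: 1.25 / 0.6863 = 1.821 ppm.
FC to add: 1.821 − 0.2 = 1.621 mg/L as Cl₂.
Cl₂ equivalent: 1.621 mg/L × 935,000 L = 1516 g.
Product at 88.3% available Cl: 1516 / 0.883 = 1717 g.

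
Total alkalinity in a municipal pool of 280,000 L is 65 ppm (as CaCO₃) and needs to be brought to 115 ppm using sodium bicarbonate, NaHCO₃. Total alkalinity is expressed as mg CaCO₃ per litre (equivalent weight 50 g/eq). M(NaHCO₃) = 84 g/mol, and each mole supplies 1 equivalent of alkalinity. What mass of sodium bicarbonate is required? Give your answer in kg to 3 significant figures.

23.5 kg

Alkalinity to add: (115 − 65) = 50 mg/L as CaCO₃ × 280,000 L = 14,000 g as CaCO₃.
Equivalents: 14,000 g ÷ 50 g/eq = 280 eq.
NaHCO₃ supplies 1 eq per mole → 280 mol.
Mass: 280 mol × 84 g/mol = 23,520 g.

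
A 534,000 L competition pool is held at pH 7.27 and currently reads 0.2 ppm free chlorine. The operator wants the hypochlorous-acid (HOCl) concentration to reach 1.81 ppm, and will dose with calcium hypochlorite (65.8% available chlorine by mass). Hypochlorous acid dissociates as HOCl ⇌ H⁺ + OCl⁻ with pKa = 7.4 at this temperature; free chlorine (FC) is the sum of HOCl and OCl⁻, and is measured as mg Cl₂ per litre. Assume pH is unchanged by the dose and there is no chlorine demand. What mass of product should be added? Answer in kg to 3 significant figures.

[OCl⁻]/[HOCl] = 10^(pH − pKa) = 10^(7.27 − 7.4) = 0.7413; fraction as HOCl = 1/(1 + 0.7413) = 0.5743.
Free chlorine required for 1.81 ppm HOCl: 1.81 / 0.5743 = 3.152 ppm.
FC to add: 3.152 − 0.2 = 2.952 mg/L as Cl₂.
Cl₂ equivalent: 2.952 mg/L × 534,000 L = 1576 g.
Product at 65.8% available Cl: 1576 / 0.658 = 2396 g.

2.40 kg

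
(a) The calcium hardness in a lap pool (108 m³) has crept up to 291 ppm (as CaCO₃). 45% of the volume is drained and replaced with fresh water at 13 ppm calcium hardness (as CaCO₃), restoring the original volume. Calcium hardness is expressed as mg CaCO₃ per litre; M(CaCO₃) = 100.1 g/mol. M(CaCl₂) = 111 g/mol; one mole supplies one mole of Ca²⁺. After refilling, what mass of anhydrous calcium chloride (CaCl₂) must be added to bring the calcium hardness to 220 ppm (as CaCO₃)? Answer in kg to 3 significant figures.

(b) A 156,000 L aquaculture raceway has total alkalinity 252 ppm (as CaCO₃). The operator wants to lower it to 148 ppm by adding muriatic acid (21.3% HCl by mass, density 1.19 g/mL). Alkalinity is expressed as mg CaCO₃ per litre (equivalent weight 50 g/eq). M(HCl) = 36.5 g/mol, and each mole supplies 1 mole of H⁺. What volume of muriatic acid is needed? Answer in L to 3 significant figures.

(a) 6.48 kg; (b) 46.7 L

(a) Volume: 108 m³ = 108,000 L.
(a) After draining 45% and refilling: 291 × 0.55 + 13 × 0.45 = 165.9 ppm.
(a) Deficit to target: 220 − 165.9 = 54.1 mg/L.
(a) As CaCO₃: 54.1 mg/L × 108,000 L = 5843 g; ÷ 100.1 = 58.37 mol Ca²⁺.
(a) Mass: 58.37 × 111 = 6479 g.

(b) Alkalinity to neutralize: (252 − 148) = 104 mg/L as CaCO₃ × 156,000 L = 16,220 g as CaCO₃.
(b) Equivalents of H⁺ required: 16,220 ÷ 50 g/eq = 324.5 eq = 324.5 mol HCl.
(b) Mass of HCl: 324.5 × 36.5 = 11,840 g.
(b) Mass of 21.3% solution: 11,840 / 0.213 = 55,600 g.
(b) Volume: 55,600 g ÷ 1.19 g/mL = 46,730 mL.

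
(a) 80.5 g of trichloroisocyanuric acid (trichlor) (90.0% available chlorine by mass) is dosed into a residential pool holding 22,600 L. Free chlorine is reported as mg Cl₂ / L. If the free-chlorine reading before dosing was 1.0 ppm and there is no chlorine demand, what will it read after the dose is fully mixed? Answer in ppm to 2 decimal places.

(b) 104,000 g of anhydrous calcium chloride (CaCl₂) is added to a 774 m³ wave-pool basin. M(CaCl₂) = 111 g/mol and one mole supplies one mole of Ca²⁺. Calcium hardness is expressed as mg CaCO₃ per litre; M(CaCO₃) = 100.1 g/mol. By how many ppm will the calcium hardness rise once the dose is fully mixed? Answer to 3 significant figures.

(a) 4.21 ppm; (b) 121 ppm

(a) Available chlorine delivered: 80.5 g × 0.9 = 72.45 g as Cl₂.
(a) Concentration rise: 72.45 g / 22,600 L = 3.206 mg/L = 3.21 ppm.
(a) Final FC: 1.0 + 3.21 = 4.21 ppm.

(b) Volume: 774 m³ = 774,000 L.
(b) Moles of Ca²⁺: 104,000 g ÷ 111 g/mol = 936.9 mol.
(b) As CaCO₃: 936.9 mol × 100.1 g/mol = 93,790 g.
(b) Rise: 93,790 g / 774,000 L × 1000 = 121.2 mg/L.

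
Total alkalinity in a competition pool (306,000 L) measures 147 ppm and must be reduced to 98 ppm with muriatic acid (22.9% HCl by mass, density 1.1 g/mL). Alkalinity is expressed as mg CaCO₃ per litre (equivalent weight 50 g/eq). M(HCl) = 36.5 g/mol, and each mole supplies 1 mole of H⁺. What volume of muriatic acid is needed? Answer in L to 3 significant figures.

43.5 L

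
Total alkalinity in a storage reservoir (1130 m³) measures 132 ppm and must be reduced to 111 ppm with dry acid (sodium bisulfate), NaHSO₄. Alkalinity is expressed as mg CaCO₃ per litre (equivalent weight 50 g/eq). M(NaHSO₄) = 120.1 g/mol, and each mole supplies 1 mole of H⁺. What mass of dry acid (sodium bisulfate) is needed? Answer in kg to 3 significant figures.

57.0 kg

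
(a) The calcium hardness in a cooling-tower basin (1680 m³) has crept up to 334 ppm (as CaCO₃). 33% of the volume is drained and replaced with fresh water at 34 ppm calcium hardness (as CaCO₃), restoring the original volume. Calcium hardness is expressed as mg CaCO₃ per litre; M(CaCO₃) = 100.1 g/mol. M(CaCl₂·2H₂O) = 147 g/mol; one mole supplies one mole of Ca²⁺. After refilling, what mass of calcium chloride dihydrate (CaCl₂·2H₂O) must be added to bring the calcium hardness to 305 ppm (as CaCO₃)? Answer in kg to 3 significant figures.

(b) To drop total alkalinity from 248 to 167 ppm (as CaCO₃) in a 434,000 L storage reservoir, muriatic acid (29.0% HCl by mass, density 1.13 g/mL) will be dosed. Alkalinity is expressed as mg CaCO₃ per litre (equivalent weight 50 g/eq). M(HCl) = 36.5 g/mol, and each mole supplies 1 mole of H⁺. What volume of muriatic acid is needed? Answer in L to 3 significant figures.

(a) Volume: 1680 m³ = 1,680,000 L.
(a) After draining 33% and refilling: 334 × 0.67 + 34 × 0.33 = 235 ppm.
(a) Deficit to target: 305 − 235 = 70 mg/L.
(a) As CaCO₃: 70 mg/L × 1,680,000 L = 117,600 g; ÷ 100.1 = 1175 mol Ca²⁺.
(a) Mass: 1175 × 147 = 172,700 g.

(b) Alkalinity to neutralize: (248 − 167) = 81 mg/L as CaCO₃ × 434,000 L = 35,150 g as CaCO₃.
(b) Equivalents of H⁺ required: 35,150 ÷ 50 g/eq = 703.1 eq = 703.1 mol HCl.
(b) Mass of HCl: 703.1 × 36.5 = 25,660 g.
(b) Mass of 29.0% solution: 25,660 / 0.29 = 88,490 g.
(b) Volume: 88,490 g ÷ 1.13 g/mL = 78,310 mL.

(a) 173 kg; (b) 78.3 L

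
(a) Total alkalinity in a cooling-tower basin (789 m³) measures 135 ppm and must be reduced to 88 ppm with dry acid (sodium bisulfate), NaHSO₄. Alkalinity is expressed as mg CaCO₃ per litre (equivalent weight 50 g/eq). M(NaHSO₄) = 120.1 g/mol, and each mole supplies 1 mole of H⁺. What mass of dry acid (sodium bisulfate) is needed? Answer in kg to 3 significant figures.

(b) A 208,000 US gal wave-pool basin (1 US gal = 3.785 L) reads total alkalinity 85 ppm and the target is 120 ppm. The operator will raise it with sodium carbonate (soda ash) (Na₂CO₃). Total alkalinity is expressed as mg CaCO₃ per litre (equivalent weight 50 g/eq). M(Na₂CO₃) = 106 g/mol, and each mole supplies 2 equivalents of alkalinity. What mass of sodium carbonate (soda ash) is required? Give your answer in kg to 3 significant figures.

(a) 89.1 kg; (b) 29.2 kg

(a) Volume: 789 m³ = 789,000 L.
(a) Alkalinity to neutralize: (135 − 88) = 47 mg/L as CaCO₃ × 789,000 L = 37,080 g as CaCO₃.
(a) Equivalents of H⁺ required: 37,080 ÷ 50 g/eq = 741.7 eq = 741.7 mol NaHSO₄.
(a) Mass of NaHSO₄: 741.7 × 120.1 = 89,070 g.

(b) Volume: 208,000 US gal × 3.785 L/gal = 787,280 L.
(b) Alkalinity to add: (120 − 85) = 35 mg/L as CaCO₃ × 787,280 L = 27,550 g as CaCO₃.
(b) Equivalents: 27,550 g ÷ 50 g/eq = 551.1 eq.
(b) Each mole of Na₂CO₃ supplies 2 eq, so 551.1 / 2 = 275.5 mol.
(b) Mass: 275.5 mol × 106 g/mol = 29,210 g.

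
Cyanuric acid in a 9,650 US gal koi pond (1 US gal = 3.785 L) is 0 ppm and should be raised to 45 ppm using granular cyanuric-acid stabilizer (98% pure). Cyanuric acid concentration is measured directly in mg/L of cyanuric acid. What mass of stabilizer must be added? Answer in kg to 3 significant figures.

Volume: 9,650 US gal × 3.785 L/gal = 36,525 L.
CYA to add: (45 − 0) = 45 mg/L × 36,525 L = 1644 g cyanuric acid.
At 98% purity: 1644 / 0.98 = 1677 g product.

1.68 kg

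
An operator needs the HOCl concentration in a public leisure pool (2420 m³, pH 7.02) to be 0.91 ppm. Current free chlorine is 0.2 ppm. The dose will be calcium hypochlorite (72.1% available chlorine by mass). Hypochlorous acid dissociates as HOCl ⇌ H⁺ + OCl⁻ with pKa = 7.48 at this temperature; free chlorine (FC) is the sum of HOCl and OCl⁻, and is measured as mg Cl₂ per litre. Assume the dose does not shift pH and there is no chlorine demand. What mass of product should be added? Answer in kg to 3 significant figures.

Volume: 2420 m³ = 2,420,000 L.
[OCl⁻]/[HOCl] = 10^(pH − pKa) = 10^(7.02 − 7.48) = 0.3467; fraction as HOCl = 1/(1 + 0.3467) = 0.7425.
Free chlorine required for 0.91 ppm HOCl: 0.91 / 0.7425 = 1.226 ppm.
FC to add: 1.226 − 0.2 = 1.026 mg/L as Cl₂.
Cl₂ equivalent: 1.026 mg/L × 2,420,000 L = 2482 g.
Product at 72.1% available Cl: 2482 / 0.721 = 3442 g.

3.44 kg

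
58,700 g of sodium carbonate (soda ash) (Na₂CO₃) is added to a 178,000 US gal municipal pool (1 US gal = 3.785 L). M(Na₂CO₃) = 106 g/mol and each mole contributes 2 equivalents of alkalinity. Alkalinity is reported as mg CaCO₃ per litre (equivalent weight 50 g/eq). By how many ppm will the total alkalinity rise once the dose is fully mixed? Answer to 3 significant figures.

82.2 ppm

Volume: 178,000 US gal × 3.785 L/gal = 673,730 L.
Moles of Na₂CO₃: 58,700 g ÷ 106 g/mol = 553.8 mol → 1108 eq of alkalinity.
As CaCO₃: 1108 eq × 50 g/eq = 55,380 g.
Rise: 55,380 g / 673,730 L × 1000 = 82.2 mg/L.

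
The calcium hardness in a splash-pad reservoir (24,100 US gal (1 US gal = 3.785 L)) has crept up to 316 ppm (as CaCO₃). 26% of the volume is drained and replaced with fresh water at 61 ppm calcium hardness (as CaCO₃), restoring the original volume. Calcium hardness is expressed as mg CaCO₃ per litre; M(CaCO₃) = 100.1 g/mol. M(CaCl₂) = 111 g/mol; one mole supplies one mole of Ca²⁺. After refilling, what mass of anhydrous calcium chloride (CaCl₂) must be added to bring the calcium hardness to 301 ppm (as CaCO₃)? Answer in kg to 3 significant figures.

Volume: 24,100 US gal × 3.785 L/gal = 91,218 L.
After draining 26% and refilling: 316 × 0.74 + 61 × 0.26 = 249.7 ppm.
Deficit to target: 301 − 249.7 = 51.3 mg/L.
As CaCO₃: 51.3 mg/L × 91,218 L = 4680 g; ÷ 100.1 = 46.75 mol Ca²⁺.
Mass: 46.75 × 111 = 5189 g.

5.19 kg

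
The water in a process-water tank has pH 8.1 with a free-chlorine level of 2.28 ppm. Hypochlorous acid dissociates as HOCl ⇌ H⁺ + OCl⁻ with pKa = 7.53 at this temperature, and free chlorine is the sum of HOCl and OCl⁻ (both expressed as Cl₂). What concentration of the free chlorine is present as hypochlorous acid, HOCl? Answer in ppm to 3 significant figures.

[OCl⁻]/[HOCl] = 10^(pH − pKa) = 10^(8.1 − 7.53) = 10^0.57 = 3.715.
Fraction as HOCl = 1 / (1 + 3.715) = 0.2121.
HOCl = 0.2121 × 2.28 ppm = 0.4835 ppm.

0.484 ppm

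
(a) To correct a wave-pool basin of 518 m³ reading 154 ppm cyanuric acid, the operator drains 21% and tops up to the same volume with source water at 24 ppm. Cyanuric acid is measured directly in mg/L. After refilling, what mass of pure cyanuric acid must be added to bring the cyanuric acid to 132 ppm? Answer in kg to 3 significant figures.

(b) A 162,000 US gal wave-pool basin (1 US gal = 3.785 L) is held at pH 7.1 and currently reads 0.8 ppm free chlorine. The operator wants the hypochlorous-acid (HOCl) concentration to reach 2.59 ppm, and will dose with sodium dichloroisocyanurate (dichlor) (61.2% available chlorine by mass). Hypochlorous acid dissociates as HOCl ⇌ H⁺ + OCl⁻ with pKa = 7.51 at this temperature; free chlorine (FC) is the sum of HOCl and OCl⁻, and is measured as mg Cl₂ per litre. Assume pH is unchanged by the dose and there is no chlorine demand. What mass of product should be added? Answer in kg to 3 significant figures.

(a) 2.75 kg; (b) 2.80 kg

(a) Volume: 518 m³ = 518,000 L.
(a) After draining 21% and refilling: 154 × 0.79 + 24 × 0.21 = 126.7 ppm.
(a) Deficit to target: 132 − 126.7 = 5.3 mg/L.
(a) Mass: 5.3 mg/L × 518,000 L = 2745 g cyanuric acid.

(b) Volume: 162,000 US gal × 3.785 L/gal = 613,170 L.
(b) [OCl⁻]/[HOCl] = 10^(pH − pKa) = 10^(7.1 − 7.51) = 0.389; fraction as HOCl = 1/(1 + 0.389) = 0.7199.
(b) Free chlorine required for 2.59 ppm HOCl: 2.59 / 0.7199 = 3.598 ppm.
(b) FC to add: 3.598 − 0.8 = 2.798 mg/L as Cl₂.
(b) Cl₂ equivalent: 2.798 mg/L × 613,170 L = 1715 g.
(b) Product at 61.2% available Cl: 1715 / 0.612 = 2803 g.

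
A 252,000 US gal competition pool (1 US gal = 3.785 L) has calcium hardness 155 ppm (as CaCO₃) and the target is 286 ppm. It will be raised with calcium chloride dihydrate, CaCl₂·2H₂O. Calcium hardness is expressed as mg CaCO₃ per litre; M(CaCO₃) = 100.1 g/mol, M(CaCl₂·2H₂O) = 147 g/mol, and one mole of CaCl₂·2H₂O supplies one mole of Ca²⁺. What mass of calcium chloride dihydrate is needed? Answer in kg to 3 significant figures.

183 kg

Volume: 252,000 US gal × 3.785 L/gal = 953,820 L.
Hardness to add: (286 − 155) = 131 mg/L as CaCO₃ × 953,820 L = 125,000 g as CaCO₃.
Moles of Ca²⁺ (1 mol Ca²⁺ ≡ 1 mol CaCO₃): 125,000 / 100.1 g/mol = 1248 mol.
Mass of CaCl₂·2H₂O: 1248 × 147 = 183,500 g.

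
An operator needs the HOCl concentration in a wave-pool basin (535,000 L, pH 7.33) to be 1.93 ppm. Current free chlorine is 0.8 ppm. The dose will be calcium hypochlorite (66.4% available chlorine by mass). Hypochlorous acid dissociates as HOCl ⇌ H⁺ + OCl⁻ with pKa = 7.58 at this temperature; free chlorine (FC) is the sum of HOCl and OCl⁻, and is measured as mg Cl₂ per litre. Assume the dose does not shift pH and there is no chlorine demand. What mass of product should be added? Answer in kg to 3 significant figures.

1.78 kg

[OCl⁻]/[HOCl] = 10^(pH − pKa) = 10^(7.33 − 7.58) = 0.5623; fraction as HOCl = 1/(1 + 0.5623) = 0.6401.
Free chlorine required for 1.93 ppm HOCl: 1.93 / 0.6401 = 3.015 ppm.
FC to add: 3.015 − 0.8 = 2.215 mg/L as Cl₂.
Cl₂ equivalent: 2.215 mg/L × 535,000 L = 1185 g.
Product at 66.4% available Cl: 1185 / 0.664 = 1785 g.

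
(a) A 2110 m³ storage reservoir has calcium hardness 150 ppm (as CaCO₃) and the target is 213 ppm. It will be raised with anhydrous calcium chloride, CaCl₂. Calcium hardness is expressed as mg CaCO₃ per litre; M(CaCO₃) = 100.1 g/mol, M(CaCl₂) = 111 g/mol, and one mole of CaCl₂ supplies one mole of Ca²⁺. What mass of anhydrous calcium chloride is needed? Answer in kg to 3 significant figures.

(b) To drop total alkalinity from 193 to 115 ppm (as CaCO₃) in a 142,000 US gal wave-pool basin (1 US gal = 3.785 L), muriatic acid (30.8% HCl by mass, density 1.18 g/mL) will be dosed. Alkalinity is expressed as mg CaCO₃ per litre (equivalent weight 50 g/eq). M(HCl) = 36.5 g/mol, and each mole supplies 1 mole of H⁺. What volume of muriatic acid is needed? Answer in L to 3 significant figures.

(a) Volume: 2110 m³ = 2,110,000 L.
(a) Hardness to add: (213 − 150) = 63 mg/L as CaCO₃ × 2,110,000 L = 132,900 g as CaCO₃.
(a) Moles of Ca²⁺ (1 mol Ca²⁺ ≡ 1 mol CaCO₃): 132,900 / 100.1 g/mol = 1328 mol.
(a) Mass of CaCl₂: 1328 × 111 = 147,400 g.

(b) Volume: 142,000 US gal × 3.785 L/gal = 537,470 L.
(b) Alkalinity to neutralize: (193 − 115) = 78 mg/L as CaCO₃ × 537,470 L = 41,920 g as CaCO₃.
(b) Equivalents of H⁺ required: 41,920 ÷ 50 g/eq = 838.5 eq = 838.5 mol HCl.
(b) Mass of HCl: 838.5 × 36.5 = 30,600 g.
(b) Mass of 30.8% solution: 30,600 / 0.308 = 99,360 g.
(b) Volume: 99,360 g ÷ 1.18 g/mL = 84,210 mL.

(a) 147 kg; (b) 84.2 L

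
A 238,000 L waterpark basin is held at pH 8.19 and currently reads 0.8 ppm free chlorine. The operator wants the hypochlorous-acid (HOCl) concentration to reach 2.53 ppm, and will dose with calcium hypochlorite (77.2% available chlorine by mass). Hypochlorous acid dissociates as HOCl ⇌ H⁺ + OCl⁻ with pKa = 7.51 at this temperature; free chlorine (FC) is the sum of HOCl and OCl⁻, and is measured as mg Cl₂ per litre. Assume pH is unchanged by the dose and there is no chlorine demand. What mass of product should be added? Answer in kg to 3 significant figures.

4.27 kg

[OCl⁻]/[HOCl] = 10^(pH − pKa) = 10^(8.19 − 7.51) = 4.786; fraction as HOCl = 1/(1 + 4.786) = 0.1728.
Free chlorine required for 2.53 ppm HOCl: 2.53 / 0.1728 = 14.64 ppm.
FC to add: 14.64 − 0.8 = 13.84 mg/L as Cl₂.
Cl₂ equivalent: 13.84 mg/L × 238,000 L = 3294 g.
Product at 77.2% available Cl: 3294 / 0.772 = 4267 g.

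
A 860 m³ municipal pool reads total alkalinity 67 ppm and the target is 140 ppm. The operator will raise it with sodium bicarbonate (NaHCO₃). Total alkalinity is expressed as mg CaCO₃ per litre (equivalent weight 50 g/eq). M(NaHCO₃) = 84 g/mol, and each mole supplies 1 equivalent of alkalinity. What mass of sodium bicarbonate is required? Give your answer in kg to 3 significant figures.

105 kg

Volume: 860 m³ = 860,000 L.
Alkalinity to add: (140 − 67) = 73 mg/L as CaCO₃ × 860,000 L = 62,780 g as CaCO₃.
Equivalents: 62,780 g ÷ 50 g/eq = 1256 eq.
NaHCO₃ supplies 1 eq per mole → 1256 mol.
Mass: 1256 mol × 84 g/mol = 105,500 g.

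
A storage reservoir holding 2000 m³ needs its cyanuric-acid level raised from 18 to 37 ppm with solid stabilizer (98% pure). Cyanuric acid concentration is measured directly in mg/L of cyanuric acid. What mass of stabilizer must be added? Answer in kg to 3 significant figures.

Volume: 2000 m³ = 2,000,000 L.
CYA to add: (37 − 18) = 19 mg/L × 2,000,000 L = 38,000 g cyanuric acid.
At 98% purity: 38,000 / 0.98 = 38,780 g product.

38.8 kg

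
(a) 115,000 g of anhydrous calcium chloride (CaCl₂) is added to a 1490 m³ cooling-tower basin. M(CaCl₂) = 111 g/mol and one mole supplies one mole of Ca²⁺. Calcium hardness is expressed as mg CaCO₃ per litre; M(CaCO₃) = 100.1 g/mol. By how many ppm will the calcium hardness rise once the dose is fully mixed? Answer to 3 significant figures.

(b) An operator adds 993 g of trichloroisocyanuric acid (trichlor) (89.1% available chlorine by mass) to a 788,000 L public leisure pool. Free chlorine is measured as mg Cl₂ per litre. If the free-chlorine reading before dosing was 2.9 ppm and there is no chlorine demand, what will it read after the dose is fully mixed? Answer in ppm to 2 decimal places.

(a) Volume: 1490 m³ = 1,490,000 L.
(a) Moles of Ca²⁺: 115,000 g ÷ 111 g/mol = 1036 mol.
(a) As CaCO₃: 1036 mol × 100.1 g/mol = 103,700 g.
(a) Rise: 103,700 g / 1,490,000 L × 1000 = 69.6 mg/L.

(b) Available chlorine delivered: 993 g × 0.891 = 884.8 g as Cl₂.
(b) Concentration rise: 884.8 g / 788,000 L = 1.123 mg/L = 1.12 ppm.
(b) Final FC: 2.9 + 1.12 = 4.02 ppm.

(a) 69.6 ppm; (b) 4.02 ppm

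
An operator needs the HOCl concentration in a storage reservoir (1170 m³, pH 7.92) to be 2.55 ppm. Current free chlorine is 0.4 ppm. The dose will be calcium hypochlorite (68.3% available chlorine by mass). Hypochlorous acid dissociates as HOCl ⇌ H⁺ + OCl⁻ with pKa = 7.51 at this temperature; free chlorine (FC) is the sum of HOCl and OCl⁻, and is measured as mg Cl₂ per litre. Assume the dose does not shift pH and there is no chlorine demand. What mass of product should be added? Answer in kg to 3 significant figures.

14.9 kg

Volume: 1170 m³ = 1,170,000 L.
[OCl⁻]/[HOCl] = 10^(pH − pKa) = 10^(7.92 − 7.51) = 2.57; fraction as HOCl = 1/(1 + 2.57) = 0.2801.
Free chlorine required for 2.55 ppm HOCl: 2.55 / 0.2801 = 9.105 ppm.
FC to add: 9.105 − 0.4 = 8.705 mg/L as Cl₂.
Cl₂ equivalent: 8.705 mg/L × 1,170,000 L = 10,180 g.
Product at 68.3% available Cl: 10,180 / 0.683 = 14,910 g.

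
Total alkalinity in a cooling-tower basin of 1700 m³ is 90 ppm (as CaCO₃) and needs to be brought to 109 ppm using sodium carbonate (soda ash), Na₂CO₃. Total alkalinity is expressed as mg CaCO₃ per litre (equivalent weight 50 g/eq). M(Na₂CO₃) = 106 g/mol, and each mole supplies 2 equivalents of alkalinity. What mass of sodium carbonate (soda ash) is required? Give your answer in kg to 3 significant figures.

34.2 kg

Volume: 1700 m³ = 1,700,000 L.
Alkalinity to add: (109 − 90) = 19 mg/L as CaCO₃ × 1,700,000 L = 32,300 g as CaCO₃.
Equivalents: 32,300 g ÷ 50 g/eq = 646 eq.
Each mole of Na₂CO₃ supplies 2 eq, so 646 / 2 = 323 mol.
Mass: 323 mol × 106 g/mol = 34,240 g.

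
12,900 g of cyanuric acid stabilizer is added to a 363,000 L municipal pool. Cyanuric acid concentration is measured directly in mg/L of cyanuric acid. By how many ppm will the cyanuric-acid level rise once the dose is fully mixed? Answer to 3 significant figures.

35.5 ppm

Rise: 12,900 g / 363,000 L × 1000 = 35.54 mg/L.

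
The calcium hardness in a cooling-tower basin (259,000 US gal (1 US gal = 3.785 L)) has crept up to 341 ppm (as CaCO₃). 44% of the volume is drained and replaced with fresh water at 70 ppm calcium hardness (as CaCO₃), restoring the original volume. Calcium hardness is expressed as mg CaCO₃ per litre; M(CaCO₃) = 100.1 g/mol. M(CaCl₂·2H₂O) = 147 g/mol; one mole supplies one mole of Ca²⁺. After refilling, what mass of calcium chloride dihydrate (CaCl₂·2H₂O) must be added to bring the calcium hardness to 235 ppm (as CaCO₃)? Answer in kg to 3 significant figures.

19.1 kg

Volume: 259,000 US gal × 3.785 L/gal = 980,315 L.
After draining 44% and refilling: 341 × 0.56 + 70 × 0.44 = 221.76 ppm.
Deficit to target: 235 − 221.76 = 13.24 mg/L.
As CaCO₃: 13.24 mg/L × 980,315 L = 12,980 g; ÷ 100.1 = 129.7 mol Ca²⁺.
Mass: 129.7 × 147 = 19,060 g.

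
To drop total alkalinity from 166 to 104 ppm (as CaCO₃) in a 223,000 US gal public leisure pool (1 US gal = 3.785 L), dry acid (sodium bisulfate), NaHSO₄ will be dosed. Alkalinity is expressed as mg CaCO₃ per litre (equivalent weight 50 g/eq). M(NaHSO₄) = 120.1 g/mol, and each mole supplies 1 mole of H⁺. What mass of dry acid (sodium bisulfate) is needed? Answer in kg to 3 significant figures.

Volume: 223,000 US gal × 3.785 L/gal = 844,055 L.
Alkalinity to neutralize: (166 − 104) = 62 mg/L as CaCO₃ × 844,055 L = 52,330 g as CaCO₃.
Equivalents of H⁺ required: 52,330 ÷ 50 g/eq = 1047 eq = 1047 mol NaHSO₄.
Mass of NaHSO₄: 1047 × 120.1 = 125,700 g.

126 kg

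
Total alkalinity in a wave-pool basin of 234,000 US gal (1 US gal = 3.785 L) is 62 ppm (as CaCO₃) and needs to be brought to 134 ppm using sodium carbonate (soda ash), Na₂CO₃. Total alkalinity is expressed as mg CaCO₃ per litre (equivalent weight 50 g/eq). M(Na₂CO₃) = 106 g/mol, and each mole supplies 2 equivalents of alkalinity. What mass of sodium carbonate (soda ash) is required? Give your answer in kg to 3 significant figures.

Volume: 234,000 US gal × 3.785 L/gal = 885,690 L.
Alkalinity to add: (134 − 62) = 72 mg/L as CaCO₃ × 885,690 L = 63,770 g as CaCO₃.
Equivalents: 63,770 g ÷ 50 g/eq = 1275 eq.
Each mole of Na₂CO₃ supplies 2 eq, so 1275 / 2 = 637.7 mol.
Mass: 637.7 mol × 106 g/mol = 67,600 g.

67.6 kg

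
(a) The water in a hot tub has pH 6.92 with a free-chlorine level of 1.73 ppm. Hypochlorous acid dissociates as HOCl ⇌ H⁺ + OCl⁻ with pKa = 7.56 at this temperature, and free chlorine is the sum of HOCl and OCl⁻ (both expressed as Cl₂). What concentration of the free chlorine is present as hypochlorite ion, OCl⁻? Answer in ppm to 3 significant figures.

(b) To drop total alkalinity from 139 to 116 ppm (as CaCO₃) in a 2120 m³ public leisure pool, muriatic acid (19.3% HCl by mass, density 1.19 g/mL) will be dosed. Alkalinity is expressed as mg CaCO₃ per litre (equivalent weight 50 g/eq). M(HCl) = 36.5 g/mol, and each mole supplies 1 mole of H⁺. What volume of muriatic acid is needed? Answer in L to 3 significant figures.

(a) 0.322 ppm; (b) 155 L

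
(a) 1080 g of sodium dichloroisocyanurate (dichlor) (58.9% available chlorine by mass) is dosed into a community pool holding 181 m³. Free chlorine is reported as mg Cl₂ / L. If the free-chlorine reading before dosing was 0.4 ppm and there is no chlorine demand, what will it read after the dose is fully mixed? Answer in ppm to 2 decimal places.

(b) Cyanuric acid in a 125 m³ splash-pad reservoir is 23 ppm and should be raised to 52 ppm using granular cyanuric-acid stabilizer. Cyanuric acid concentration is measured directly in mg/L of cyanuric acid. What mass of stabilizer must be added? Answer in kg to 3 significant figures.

(a) Volume: 181 m³ = 181,000 L.
(a) Available chlorine delivered: 1080 g × 0.589 = 636.1 g as Cl₂.
(a) Concentration rise: 636.1 g / 181,000 L = 3.514 mg/L = 3.51 ppm.
(a) Final FC: 0.4 + 3.51 = 3.91 ppm.

(b) Volume: 125 m³ = 125,000 L.
(b) CYA to add: (52 − 23) = 29 mg/L × 125,000 L = 3625 g cyanuric acid.

(a) 3.91 ppm; (b) 3.62 kg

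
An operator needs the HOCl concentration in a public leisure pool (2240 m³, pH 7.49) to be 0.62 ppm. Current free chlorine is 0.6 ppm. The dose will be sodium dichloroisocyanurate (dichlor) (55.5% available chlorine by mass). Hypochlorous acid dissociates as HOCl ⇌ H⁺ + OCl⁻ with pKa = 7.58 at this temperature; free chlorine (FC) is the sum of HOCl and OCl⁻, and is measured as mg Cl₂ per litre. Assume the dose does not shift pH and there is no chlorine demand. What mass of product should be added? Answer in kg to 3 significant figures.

2.11 kg

Volume: 2240 m³ = 2,240,000 L.
[OCl⁻]/[HOCl] = 10^(pH − pKa) = 10^(7.49 − 7.58) = 0.8128; fraction as HOCl = 1/(1 + 0.8128) = 0.5516.
Free chlorine required for 0.62 ppm HOCl: 0.62 / 0.5516 = 1.124 ppm.
FC to add: 1.124 − 0.6 = 0.524 mg/L as Cl₂.
Cl₂ equivalent: 0.524 mg/L × 2,240,000 L = 1174 g.
Product at 55.5% available Cl: 1174 / 0.555 = 2115 g.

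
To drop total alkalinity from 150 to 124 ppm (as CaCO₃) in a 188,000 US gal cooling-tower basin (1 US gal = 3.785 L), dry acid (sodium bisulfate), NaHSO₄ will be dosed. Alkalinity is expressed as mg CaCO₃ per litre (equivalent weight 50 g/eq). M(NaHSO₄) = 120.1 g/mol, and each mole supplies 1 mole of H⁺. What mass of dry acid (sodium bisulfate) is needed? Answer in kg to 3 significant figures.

Volume: 188,000 US gal × 3.785 L/gal = 711,580 L.
Alkalinity to neutralize: (150 − 124) = 26 mg/L as CaCO₃ × 711,580 L = 18,500 g as CaCO₃.
Equivalents of H⁺ required: 18,500 ÷ 50 g/eq = 370 eq = 370 mol NaHSO₄.
Mass of NaHSO₄: 370 × 120.1 = 44,440 g.

44.4 kg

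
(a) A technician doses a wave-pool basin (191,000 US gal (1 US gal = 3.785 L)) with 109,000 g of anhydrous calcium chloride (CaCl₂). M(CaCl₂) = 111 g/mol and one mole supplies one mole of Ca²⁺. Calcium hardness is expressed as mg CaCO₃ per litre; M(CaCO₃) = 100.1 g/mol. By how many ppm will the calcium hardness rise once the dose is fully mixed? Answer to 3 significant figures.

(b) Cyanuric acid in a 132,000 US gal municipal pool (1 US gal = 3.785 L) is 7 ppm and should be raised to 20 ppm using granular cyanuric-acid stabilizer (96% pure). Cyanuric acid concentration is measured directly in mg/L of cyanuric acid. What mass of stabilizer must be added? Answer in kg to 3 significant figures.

(a) 136 ppm; (b) 6.77 kg

(a) Volume: 191,000 US gal × 3.785 L/gal = 722,935 L.
(a) Moles of Ca²⁺: 109,000 g ÷ 111 g/mol = 982 mol.
(a) As CaCO₃: 982 mol × 100.1 g/mol = 98,300 g.
(a) Rise: 98,300 g / 722,935 L × 1000 = 136 mg/L.

(b) Volume: 132,000 US gal × 3.785 L/gal = 499,620 L.
(b) CYA to add: (20 − 7) = 13 mg/L × 499,620 L = 6495 g cyanuric acid.
(b) At 96% purity: 6495 / 0.96 = 6766 g product.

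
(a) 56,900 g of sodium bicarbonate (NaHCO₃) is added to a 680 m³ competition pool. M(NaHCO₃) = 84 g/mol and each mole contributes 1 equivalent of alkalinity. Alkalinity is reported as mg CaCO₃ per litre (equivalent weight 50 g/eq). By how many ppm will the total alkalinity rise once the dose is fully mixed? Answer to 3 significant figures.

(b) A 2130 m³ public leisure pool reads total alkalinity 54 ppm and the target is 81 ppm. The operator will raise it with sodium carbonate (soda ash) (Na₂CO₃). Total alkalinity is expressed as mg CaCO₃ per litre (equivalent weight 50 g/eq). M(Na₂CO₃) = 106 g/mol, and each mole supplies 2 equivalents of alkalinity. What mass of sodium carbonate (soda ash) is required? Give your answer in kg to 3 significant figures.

(a) 49.8 ppm; (b) 61.0 kg

(a) Volume: 680 m³ = 680,000 L.
(a) Moles of NaHCO₃: 56,900 g ÷ 84 g/mol = 677.4 mol → 677.4 eq of alkalinity.
(a) As CaCO₃: 677.4 eq × 50 g/eq = 33,870 g.
(a) Rise: 33,870 g / 680,000 L × 1000 = 49.81 mg/L.

(b) Volume: 2130 m³ = 2,130,000 L.
(b) Alkalinity to add: (81 − 54) = 27 mg/L as CaCO₃ × 2,130,000 L = 57,510 g as CaCO₃.
(b) Equivalents: 57,510 g ÷ 50 g/eq = 1150 eq.
(b) Each mole of Na₂CO₃ supplies 2 eq, so 1150 / 2 = 575.1 mol.
(b) Mass: 575.1 mol × 106 g/mol = 60,960 g.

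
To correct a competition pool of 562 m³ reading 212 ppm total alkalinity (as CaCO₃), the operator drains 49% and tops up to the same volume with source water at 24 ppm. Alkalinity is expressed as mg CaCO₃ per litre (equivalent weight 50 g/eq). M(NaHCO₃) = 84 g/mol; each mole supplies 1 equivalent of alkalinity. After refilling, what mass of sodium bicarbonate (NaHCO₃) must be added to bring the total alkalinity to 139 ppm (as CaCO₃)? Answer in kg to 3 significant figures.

Volume: 562 m³ = 562,000 L.
After draining 49% and refilling: 212 × 0.51 + 24 × 0.49 = 119.88 ppm.
Deficit to target: 139 − 119.88 = 19.12 mg/L.
As CaCO₃: 19.12 mg/L × 562,000 L = 10,750 g; ÷ 50 g/eq ÷ 1 = 214.9 mol NaHCO₃.
Mass: 214.9 × 84 = 18,050 g.

18.1 kg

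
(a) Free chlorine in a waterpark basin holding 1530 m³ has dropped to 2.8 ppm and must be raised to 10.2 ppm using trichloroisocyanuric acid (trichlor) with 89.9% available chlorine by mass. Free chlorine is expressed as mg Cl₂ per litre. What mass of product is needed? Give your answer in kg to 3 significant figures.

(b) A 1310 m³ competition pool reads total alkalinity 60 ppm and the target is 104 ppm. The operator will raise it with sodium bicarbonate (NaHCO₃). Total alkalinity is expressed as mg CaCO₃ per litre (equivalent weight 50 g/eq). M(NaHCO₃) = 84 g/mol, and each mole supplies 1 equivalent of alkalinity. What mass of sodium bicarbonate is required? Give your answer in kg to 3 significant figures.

(a) 12.6 kg; (b) 96.8 kg

(a) Volume: 1530 m³ = 1,530,000 L.
(a) Chlorine deficit: 10.2 − 2.8 = 7.4 ppm = 7.4 mg/L as Cl₂.
(a) Cl₂ equivalent needed: 7.4 mg/L × 1,530,000 L = 11,320,000 mg = 11,320 g.
(a) Product at 89.9% available chlorine: 11,320 / 0.899 = 12,590 g.

(b) Volume: 1310 m³ = 1,310,000 L.
(b) Alkalinity to add: (104 − 60) = 44 mg/L as CaCO₃ × 1,310,000 L = 57,640 g as CaCO₃.
(b) Equivalents: 57,640 g ÷ 50 g/eq = 1153 eq.
(b) NaHCO₃ supplies 1 eq per mole → 1153 mol.
(b) Mass: 1153 mol × 84 g/mol = 96,840 g.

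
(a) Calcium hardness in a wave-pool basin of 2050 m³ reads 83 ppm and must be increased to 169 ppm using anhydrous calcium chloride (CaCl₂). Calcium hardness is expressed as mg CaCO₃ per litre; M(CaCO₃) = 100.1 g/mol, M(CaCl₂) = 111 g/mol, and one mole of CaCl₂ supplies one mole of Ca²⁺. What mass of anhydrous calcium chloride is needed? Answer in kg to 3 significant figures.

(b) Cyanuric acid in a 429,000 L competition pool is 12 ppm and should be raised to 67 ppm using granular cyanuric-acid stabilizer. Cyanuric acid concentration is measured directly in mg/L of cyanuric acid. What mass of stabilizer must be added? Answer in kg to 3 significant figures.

(a) 195 kg; (b) 23.6 kg

(a) Volume: 2050 m³ = 2,050,000 L.
(a) Hardness to add: (169 − 83) = 86 mg/L as CaCO₃ × 2,050,000 L = 176,300 g as CaCO₃.
(a) Moles of Ca²⁺ (1 mol Ca²⁺ ≡ 1 mol CaCO₃): 176,300 / 100.1 g/mol = 1761 mol.
(a) Mass of CaCl₂: 1761 × 111 = 195,500 g.

(b) CYA to add: (67 − 12) = 55 mg/L × 429,000 L = 23,600 g cyanuric acid.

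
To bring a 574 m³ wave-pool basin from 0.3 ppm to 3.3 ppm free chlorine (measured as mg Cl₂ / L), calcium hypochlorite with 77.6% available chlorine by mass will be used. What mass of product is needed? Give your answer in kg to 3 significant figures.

2.22 kg

Volume: 574 m³ = 574,000 L.
Chlorine deficit: 3.3 − 0.3 = 3 ppm = 3 mg/L as Cl₂.
Cl₂ equivalent needed: 3 mg/L × 574,000 L = 1,722,000 mg = 1722 g.
Product at 77.6% available chlorine: 1722 / 0.776 = 2219 g.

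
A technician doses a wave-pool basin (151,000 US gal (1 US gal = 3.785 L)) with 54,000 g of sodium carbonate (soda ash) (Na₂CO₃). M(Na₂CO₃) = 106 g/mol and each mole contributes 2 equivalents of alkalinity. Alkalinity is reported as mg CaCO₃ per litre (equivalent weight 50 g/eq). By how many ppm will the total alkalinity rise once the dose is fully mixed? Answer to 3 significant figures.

89.1 ppm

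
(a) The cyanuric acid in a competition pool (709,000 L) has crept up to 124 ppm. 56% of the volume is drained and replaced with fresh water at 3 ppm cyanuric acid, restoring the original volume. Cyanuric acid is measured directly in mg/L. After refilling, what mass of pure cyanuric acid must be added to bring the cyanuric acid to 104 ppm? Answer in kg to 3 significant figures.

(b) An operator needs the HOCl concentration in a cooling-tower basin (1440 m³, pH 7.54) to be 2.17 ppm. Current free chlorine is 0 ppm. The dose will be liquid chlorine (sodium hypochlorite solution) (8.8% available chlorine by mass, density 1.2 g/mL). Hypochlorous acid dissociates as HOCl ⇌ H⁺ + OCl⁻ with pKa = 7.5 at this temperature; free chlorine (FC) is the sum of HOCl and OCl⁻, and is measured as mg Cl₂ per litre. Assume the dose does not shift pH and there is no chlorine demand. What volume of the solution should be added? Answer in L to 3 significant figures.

(a) After draining 56% and refilling: 124 × 0.44 + 3 × 0.56 = 56.24 ppm.
(a) Deficit to target: 104 − 56.24 = 47.76 mg/L.
(a) Mass: 47.76 mg/L × 709,000 L = 33,860 g cyanuric acid.

(b) Volume: 1440 m³ = 1,440,000 L.
(b) [OCl⁻]/[HOCl] = 10^(pH − pKa) = 10^(7.54 − 7.5) = 1.096; fraction as HOCl = 1/(1 + 1.096) = 0.477.
(b) Free chlorine required for 2.17 ppm HOCl: 2.17 / 0.477 = 4.549 ppm.
(b) FC to add: 4.549 − 0 = 4.549 mg/L as Cl₂.
(b) Cl₂ equivalent: 4.549 mg/L × 1,440,000 L = 6551 g.
(b) Product at 8.8% available Cl: 6551 / 0.088 = 74,440 g.
(b) Volume: 74,440 g ÷ 1.2 g/mL = 62,040 mL.

(a) 33.9 kg; (b) 62.0 L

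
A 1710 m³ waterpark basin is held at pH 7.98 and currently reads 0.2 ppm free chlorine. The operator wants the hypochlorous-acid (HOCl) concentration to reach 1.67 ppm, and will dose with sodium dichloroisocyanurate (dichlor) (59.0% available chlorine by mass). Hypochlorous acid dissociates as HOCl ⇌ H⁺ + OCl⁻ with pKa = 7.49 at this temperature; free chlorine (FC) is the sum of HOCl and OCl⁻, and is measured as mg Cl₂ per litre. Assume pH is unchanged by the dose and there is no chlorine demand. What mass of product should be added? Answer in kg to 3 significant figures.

Volume: 1710 m³ = 1,710,000 L.
[OCl⁻]/[HOCl] = 10^(pH − pKa) = 10^(7.98 − 7.49) = 3.09; fraction as HOCl = 1/(1 + 3.09) = 0.2445.
Free chlorine required for 1.67 ppm HOCl: 1.67 / 0.2445 = 6.831 ppm.
FC to add: 6.831 − 0.2 = 6.631 mg/L as Cl₂.
Cl₂ equivalent: 6.631 mg/L × 1,710,000 L = 11,340 g.
Product at 59.0% available Cl: 11,340 / 0.59 = 19,220 g.

19.2 kg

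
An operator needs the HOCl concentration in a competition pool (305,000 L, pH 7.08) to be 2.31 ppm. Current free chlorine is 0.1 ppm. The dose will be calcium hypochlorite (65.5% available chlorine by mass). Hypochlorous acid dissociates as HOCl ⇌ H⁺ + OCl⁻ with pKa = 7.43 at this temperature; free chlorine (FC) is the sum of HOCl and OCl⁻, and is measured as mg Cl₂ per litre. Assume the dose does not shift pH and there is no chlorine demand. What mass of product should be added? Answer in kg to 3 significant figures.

1.51 kg

[OCl⁻]/[HOCl] = 10^(pH − pKa) = 10^(7.08 − 7.43) = 0.4467; fraction as HOCl = 1/(1 + 0.4467) = 0.6912.
Free chlorine required for 2.31 ppm HOCl: 2.31 / 0.6912 = 3.342 ppm.
FC to add: 3.342 − 0.1 = 3.242 mg/L as Cl₂.
Cl₂ equivalent: 3.242 mg/L × 305,000 L = 988.8 g.
Product at 65.5% available Cl: 988.8 / 0.655 = 1510 g.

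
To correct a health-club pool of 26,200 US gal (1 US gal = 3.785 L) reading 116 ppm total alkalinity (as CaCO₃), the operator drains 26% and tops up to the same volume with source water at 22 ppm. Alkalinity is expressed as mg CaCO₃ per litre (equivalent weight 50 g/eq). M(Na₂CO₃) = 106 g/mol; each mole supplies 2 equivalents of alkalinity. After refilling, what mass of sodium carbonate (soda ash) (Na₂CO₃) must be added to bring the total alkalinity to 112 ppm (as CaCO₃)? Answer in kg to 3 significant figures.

2.15 kg

Volume: 26,200 US gal × 3.785 L/gal = 99,167 L.
After draining 26% and refilling: 116 × 0.74 + 22 × 0.26 = 91.56 ppm.
Deficit to target: 112 − 91.56 = 20.44 mg/L.
As CaCO₃: 20.44 mg/L × 99,167 L = 2027 g; ÷ 50 g/eq ÷ 2 = 20.27 mol Na₂CO₃.
Mass: 20.27 × 106 = 2149 g.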